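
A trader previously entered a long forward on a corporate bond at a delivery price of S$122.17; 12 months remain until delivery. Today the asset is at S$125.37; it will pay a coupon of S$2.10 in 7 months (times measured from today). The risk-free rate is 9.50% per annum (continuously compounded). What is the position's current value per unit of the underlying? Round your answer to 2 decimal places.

S$12.29

PV(remaining coupons) I = 2.10·e^(−0.0950·7/12) = 1.9868
Current forward F = (S − I)·e^(rT) = (125.37 − 1.9868)·e^(0.0950·12/12) = 123.3832 × 1.099659 = 135.6794
Value (long) = (F − K)·e^(−rT) = (135.6794 − 122.17) × 0.909373 = 12.2851
Value = S$12.29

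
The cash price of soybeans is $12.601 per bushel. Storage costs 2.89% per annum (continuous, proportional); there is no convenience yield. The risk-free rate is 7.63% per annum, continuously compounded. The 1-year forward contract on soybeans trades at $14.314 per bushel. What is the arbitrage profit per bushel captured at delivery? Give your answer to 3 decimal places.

$0.315 per bushel

Fair forward: F* = S·e^(carry·T), with carry = (r + u) = 0.0763 + 0.0289 = 0.1052
F* = 12.601 · e^(0.1052 × 1) = 12.601 · e^0.105200 = 12.601 × 1.110933 = $13.9989
Market $14.314 > fair $13.9989: forward overpriced → cash-and-carry (buy spot, short the forward).
At maturity, profit = |F_mkt − F*| = |14.314 − 13.9989| = $0.315 per bushel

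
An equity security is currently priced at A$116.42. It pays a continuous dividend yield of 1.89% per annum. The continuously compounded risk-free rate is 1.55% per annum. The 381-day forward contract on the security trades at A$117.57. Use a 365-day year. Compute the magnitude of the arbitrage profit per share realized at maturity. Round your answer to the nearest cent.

Fair forward: F* = S·e^(carry·T), with carry = (r − q) = 0.0155 − 0.0189 = -0.0034
F* = 116.42 · e^(-0.0034 × 381/365) = 116.42 · e^-0.003549 = 116.42 × 0.996457 = A$116.0075
Market A$117.57 > fair A$116.0075: forward overpriced → cash-and-carry (buy spot, short the forward).
At maturity, profit = |F_mkt − F*| = |117.57 − 116.0075| = A$1.56 per share

A$1.56 per share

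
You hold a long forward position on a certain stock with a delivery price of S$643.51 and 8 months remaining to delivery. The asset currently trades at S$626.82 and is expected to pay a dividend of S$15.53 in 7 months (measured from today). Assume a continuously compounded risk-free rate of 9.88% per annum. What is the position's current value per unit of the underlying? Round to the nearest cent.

PV(remaining dividends) I = 15.53·e^(−0.0988·7/12) = 14.6603
Current forward F = (S − I)·e^(rT) = (626.82 − 14.6603)·e^(0.0988·8/12) = 612.1597 × 1.068084 = 653.8380
Value (long) = (F − K)·e^(−rT) = (653.8380 − 643.51) × 0.936256 = 9.6697
Value = S$9.67

S$9.67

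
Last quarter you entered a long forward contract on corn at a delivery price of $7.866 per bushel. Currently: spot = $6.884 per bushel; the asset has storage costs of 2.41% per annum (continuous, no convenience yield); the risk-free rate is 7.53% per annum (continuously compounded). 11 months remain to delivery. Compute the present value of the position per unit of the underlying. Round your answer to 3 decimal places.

Current fair forward for the remaining 11 months: F = S·e^((r + u)·T), (r + u) = 0.0753 + 0.0241 = 0.0994
F = 6.884 · e^(0.0994 × 11/12) = 6.884 × 1.095397 = 7.5407
Value of long forward = (F − K)·e^(−rT) = (7.5407 − 7.866) · e^(−0.0753·11/12)
= -0.3253 × 0.933303 = -0.304

-$0.304 per bushel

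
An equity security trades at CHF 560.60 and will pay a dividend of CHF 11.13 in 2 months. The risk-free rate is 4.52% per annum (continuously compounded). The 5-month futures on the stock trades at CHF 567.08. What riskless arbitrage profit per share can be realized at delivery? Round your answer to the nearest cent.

PV(dividends) I = 11.13·e^(−0.0452·2/12) = 11.0465
Fair futures F* = (S − I)·e^(rT) = (560.60 − 11.0465)·e^0.018833 = 549.5535 × 1.019011 = 560.0011
Market CHF 567.08 > fair 560.0011: forward overpriced → cash-and-carry (borrow at r, buy the stock and collect the dividends, short the forward).
Profit at T = |F_mkt − F*| = |567.08 − 560.0011| = CHF 7.08 per share

CHF 7.08 per share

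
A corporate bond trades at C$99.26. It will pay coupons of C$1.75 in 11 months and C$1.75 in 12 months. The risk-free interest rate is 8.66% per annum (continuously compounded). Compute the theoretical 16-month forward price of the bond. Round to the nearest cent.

PV(coupons) I = 1.75·e^(−0.0866·11/12) + 1.75·e^(−0.0866·12/12)
I = 1.6165 + 1.6048 = 3.2213
F = (S − I)·e^(rT) = (99.26 − 3.2213) · e^(0.0866·16/12)
= 96.0387 · e^0.115467 = 96.0387 × 1.122397 = C$107.79

C$107.79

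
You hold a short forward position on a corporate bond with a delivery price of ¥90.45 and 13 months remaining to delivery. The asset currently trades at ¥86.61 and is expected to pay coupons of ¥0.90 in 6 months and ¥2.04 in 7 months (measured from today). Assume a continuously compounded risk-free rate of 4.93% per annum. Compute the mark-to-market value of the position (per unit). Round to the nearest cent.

¥2.00

PV(remaining coupons) I = 0.90·e^(−0.0493·6/12) + 2.04·e^(−0.0493·7/12) = 2.8603
Current forward F = (S − I)·e^(rT) = (86.61 − 2.8603)·e^(0.0493·13/12) = 83.7497 × 1.054860 = 88.3442
Value (long) = (F − K)·e^(−rT) = (88.3442 − 90.45) × 0.947993 = -1.9963
Short position value = −(long value) = ¥2.00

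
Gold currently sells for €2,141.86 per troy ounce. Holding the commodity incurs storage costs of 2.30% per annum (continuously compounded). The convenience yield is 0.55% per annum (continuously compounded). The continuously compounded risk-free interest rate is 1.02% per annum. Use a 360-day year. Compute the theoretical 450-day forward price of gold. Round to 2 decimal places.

Net carry = r + u − y = 0.0102 + 0.0230 − 0.0055 = 0.0277
F = S·e^((r+u−y)T) = 2141.86 · e^(0.0277 × 450/360) = 2141.86 · e^0.03462500
= 2141.86 × 1.03523142 = €2,217.32 per troy ounce

€2,217.32 per troy ounce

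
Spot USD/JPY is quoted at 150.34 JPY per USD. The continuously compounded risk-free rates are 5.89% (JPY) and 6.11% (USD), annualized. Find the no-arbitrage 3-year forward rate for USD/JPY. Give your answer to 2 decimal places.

149.35

F = S·e^((r_JPY − r_USD)T) = 150.34 · e^((0.0589 − 0.0611) × 3)
= 150.34 · e^-0.006600 = 150.34 × 0.993422
F = 149.35 JPY per USD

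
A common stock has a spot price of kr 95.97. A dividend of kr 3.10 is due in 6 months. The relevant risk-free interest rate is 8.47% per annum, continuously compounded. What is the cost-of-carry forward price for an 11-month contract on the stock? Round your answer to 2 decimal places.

kr 100.51

PV(dividends) I = 3.10·e^(−0.0847·6/12)
I = 2.9715
F = (S − I)·e^(rT) = (95.97 − 2.9715) · e^(0.0847·11/12)
= 92.9985 · e^0.077642 = 92.9985 × 1.080736 = kr 100.51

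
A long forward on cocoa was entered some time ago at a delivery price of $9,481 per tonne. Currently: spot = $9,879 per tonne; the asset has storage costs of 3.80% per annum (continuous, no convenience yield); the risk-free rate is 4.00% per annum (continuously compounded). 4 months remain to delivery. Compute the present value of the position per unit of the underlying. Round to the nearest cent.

$649.50 per tonne

Current fair forward for the remaining 4 months: F = S·e^((r + u)·T), (r + u) = 0.0400 + 0.0380 = 0.0780
F = 9879 · e^(0.0780 × 4/12) = 9879 × 1.02634095 = 10139.2222
Value of long forward = (F − K)·e^(−rT) = (10139.2222 − 9481) · e^(−0.0400·4/12)
= 658.2222 × 0.98675516 = 649.50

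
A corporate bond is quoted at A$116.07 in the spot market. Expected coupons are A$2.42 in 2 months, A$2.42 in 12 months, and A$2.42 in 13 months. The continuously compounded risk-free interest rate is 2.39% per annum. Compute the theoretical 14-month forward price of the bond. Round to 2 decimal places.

A$112.02

PV(coupons) I = 2.42·e^(−0.0239·2/12) + 2.42·e^(−0.0239·12/12) + 2.42·e^(−0.0239·13/12)
I = 2.4104 + 2.3628 + 2.3581 = 7.1313
F = (S − I)·e^(rT) = (116.07 − 7.1313) · e^(0.0239·14/12)
= 108.9387 · e^0.027883 = 108.9387 × 1.028275 = A$112.02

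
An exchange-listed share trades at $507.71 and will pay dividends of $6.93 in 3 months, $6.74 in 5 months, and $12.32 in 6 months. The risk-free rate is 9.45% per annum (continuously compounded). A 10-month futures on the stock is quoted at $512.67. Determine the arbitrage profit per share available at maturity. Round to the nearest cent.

$9.59 per share

PV(dividends) I = 6.93·e^(−0.0945·3/12) + 6.74·e^(−0.0945·5/12) + 12.32·e^(−0.0945·6/12) = 24.9994
Fair futures F* = (S − I)·e^(rT) = (507.71 − 24.9994)·e^0.078750 = 482.7106 × 1.081934 = 522.2610
Market $512.67 < fair 522.2610: forward underpriced → reverse cash-and-carry (short the stock, invest proceeds at r, pay the dividends, go long the forward).
Profit at T = |F_mkt − F*| = |512.67 − 522.2610| = $9.59 per share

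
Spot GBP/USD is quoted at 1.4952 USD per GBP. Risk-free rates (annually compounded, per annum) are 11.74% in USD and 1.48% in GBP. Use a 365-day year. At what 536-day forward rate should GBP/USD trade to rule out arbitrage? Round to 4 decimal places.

By covered interest parity, F = S · (1+r_USD)^T / (1+r_GBP)^T
= 1.4952 × 1.177048 / 1.021809 = 1.4952 × 1.151926
F = 1.7224 USD per GBP

1.7224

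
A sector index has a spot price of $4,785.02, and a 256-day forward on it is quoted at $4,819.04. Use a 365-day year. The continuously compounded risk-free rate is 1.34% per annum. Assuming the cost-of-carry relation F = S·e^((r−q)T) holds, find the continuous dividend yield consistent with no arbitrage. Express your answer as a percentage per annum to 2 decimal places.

From F = S·e^((r−q)T): (r − q) = ln(F/S)/T
ln(4819.04/4785.02) = ln(1.007110) = 0.007085
(r − q) = 0.007085 / (256/365) = 0.010102
q = r − ln(F/S)/T = 0.0134 − 0.010102 = 0.003298
q = 0.33%

0.33%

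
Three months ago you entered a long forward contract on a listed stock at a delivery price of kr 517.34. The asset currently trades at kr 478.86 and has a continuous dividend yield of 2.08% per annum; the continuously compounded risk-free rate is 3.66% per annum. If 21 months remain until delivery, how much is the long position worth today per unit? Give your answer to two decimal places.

Current fair forward for the remaining 21 months: F = S·e^((r − q)·T), (r − q) = 0.0366 − 0.0208 = 0.0158
F = 478.86 · e^(0.0158 × 21/12) = 478.86 × 1.028036 = 492.2853
Value of long forward = (F − K)·e^(−rT) = (492.2853 − 517.34) · e^(−0.0366·21/12)
= -25.0547 × 0.937958 = -23.50

-kr 23.50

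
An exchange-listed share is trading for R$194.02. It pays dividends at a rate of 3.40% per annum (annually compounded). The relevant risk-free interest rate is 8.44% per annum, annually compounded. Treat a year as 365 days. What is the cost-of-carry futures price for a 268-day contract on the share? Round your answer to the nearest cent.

F = S · (1+r)^T / (1+q)^T
= 194.02 × 1.061299 / 1.024853 = 194.02 × 1.035562
F = R$200.92

R$200.92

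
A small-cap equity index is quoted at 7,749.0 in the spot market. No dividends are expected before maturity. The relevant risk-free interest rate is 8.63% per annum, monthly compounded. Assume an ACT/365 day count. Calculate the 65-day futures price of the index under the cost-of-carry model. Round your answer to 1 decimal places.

7,868.6

F = S · (1+r/12)^(12T)
= 7749.0 × 1.015431
F = 7,868.6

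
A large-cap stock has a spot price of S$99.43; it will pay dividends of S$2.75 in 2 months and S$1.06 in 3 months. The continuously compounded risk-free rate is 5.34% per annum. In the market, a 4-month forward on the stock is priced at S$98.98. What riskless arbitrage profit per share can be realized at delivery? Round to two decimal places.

S$1.60 per share

PV(dividends) I = 2.75·e^(−0.0534·2/12) + 1.06·e^(−0.0534·3/12) = 3.7716
Fair forward F* = (S − I)·e^(rT) = (99.43 − 3.7716)·e^0.017800 = 95.6584 × 1.017959 = 97.3763
Market S$98.98 > fair 97.3763: forward overpriced → cash-and-carry (borrow at r, buy the stock and collect the dividends, short the forward).
Profit at T = |F_mkt − F*| = |98.98 − 97.3763| = S$1.60 per share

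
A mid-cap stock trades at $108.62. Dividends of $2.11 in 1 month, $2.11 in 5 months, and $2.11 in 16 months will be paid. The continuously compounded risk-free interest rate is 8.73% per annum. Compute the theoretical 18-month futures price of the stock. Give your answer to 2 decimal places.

PV(dividends) I = 2.11·e^(−0.0873·1/12) + 2.11·e^(−0.0873·5/12) + 2.11·e^(−0.0873·16/12)
I = 2.0947 + 2.0346 + 1.8782 = 6.0075
F = (S − I)·e^(rT) = (108.62 − 6.0075) · e^(0.0873·18/12)
= 102.6125 · e^0.130950 = 102.6125 × 1.139911 = $116.97

$116.97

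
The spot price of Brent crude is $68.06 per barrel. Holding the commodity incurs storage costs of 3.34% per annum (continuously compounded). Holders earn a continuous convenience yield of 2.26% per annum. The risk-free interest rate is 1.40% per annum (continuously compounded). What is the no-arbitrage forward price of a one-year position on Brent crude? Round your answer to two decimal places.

$69.77 per barrel

Net carry = r + u − y = 0.0140 + 0.0334 − 0.0226 = 0.0248
F = S·e^((r+u−y)T) = 68.06 · e^(0.0248 × 12/12) = 68.06 · e^0.024800
= 68.06 × 1.025110 = $69.77 per barrel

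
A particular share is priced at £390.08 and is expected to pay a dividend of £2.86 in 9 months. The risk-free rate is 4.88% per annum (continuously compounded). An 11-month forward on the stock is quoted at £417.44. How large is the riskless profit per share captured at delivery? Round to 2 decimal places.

PV(dividends) I = 2.86·e^(−0.0488·9/12) = 2.7572
Fair forward F* = (S − I)·e^(rT) = (390.08 − 2.7572)·e^0.044733 = 387.3228 × 1.045749 = 405.0424
Market £417.44 > fair 405.0424: forward overpriced → cash-and-carry (borrow at r, buy the stock and collect the dividends, short the forward).
Profit at T = |F_mkt − F*| = |417.44 − 405.0424| = £12.40 per share

£12.40 per share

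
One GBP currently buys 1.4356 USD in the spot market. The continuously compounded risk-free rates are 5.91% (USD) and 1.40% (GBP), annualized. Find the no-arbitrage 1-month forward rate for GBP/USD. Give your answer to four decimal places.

1.4410

F = S·e^((r_USD − r_GBP)T) = 1.4356 · e^((0.0591 − 0.0140) × 1/12)
= 1.4356 · e^0.003758 = 1.4356 × 1.003765
F = 1.4410 USD per GBP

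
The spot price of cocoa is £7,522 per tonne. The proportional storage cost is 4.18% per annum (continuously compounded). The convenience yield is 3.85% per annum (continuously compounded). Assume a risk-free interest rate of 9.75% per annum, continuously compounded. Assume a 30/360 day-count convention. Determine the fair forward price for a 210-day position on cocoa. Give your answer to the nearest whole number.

£7,978 per tonne

Net carry = r + u − y = 0.0975 + 0.0418 − 0.0385 = 0.1008
F = S·e^((r+u−y)T) = 7522 · e^(0.1008 × 210/360) = 7522 · e^0.058800
= 7522 × 1.060563 = £7,978 per tonne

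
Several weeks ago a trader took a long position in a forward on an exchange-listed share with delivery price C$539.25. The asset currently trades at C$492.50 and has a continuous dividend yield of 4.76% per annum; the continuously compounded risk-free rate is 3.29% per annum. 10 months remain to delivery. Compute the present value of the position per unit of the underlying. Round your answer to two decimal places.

Current fair forward for the remaining 10 months: F = S·e^((r − q)·T), (r − q) = 0.0329 − 0.0476 = -0.0147
F = 492.50 · e^(-0.0147 × 10/12) = 492.50 × 0.987825 = 486.5038
Value of long forward = (F − K)·e^(−rT) = (486.5038 − 539.25) · e^(−0.0329·10/12)
= -52.7462 × 0.972956 = -51.32

-C$51.32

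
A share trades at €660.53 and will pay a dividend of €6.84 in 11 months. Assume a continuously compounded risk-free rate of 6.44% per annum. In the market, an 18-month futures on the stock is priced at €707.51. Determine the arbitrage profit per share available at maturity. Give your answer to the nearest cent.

PV(dividends) I = 6.84·e^(−0.0644·11/12) = 6.4479
Fair futures F* = (S − I)·e^(rT) = (660.53 − 6.4479)·e^0.096600 = 654.0821 × 1.101420 = 720.4191
Market €707.51 < fair 720.4191: forward underpriced → reverse cash-and-carry (short the stock, invest proceeds at r, pay the dividends, go long the forward).
Profit at T = |F_mkt − F*| = |707.51 − 720.4191| = €12.91 per share

€12.91 per share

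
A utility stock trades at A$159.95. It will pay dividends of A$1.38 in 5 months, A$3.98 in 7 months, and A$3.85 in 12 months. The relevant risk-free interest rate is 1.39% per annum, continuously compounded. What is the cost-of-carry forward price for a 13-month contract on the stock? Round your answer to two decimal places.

A$153.12

PV(dividends) I = 1.38·e^(−0.0139·5/12) + 3.98·e^(−0.0139·7/12) + 3.85·e^(−0.0139·12/12)
I = 1.3720 + 3.9479 + 3.7969 = 9.1168
F = (S − I)·e^(rT) = (159.95 − 9.1168) · e^(0.0139·13/12)
= 150.8332 · e^0.015058 = 150.8332 × 1.015172 = A$153.12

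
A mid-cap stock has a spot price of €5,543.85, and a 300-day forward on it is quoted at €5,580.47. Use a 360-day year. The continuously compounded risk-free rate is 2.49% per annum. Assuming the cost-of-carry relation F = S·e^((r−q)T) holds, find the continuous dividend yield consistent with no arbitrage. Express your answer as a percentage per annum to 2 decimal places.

From F = S·e^((r−q)T): (r − q) = ln(F/S)/T
ln(5580.47/5543.85) = ln(1.006606) = 0.006584
(r − q) = 0.006584 / (300/360) = 0.007901
q = r − ln(F/S)/T = 0.0249 − 0.007901 = 0.016999
q = 1.70%

1.70%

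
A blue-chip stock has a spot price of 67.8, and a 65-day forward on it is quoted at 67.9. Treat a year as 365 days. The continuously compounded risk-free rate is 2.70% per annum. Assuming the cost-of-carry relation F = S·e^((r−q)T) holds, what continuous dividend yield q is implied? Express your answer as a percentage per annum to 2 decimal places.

1.87%

From F = S·e^((r−q)T): (r − q) = ln(F/S)/T
ln(67.9/67.8) = ln(1.001475) = 0.001474
(r − q) = 0.001474 / (65/365) = 0.008277
q = r − ln(F/S)/T = 0.0270 − 0.008277 = 0.018723
q = 1.87%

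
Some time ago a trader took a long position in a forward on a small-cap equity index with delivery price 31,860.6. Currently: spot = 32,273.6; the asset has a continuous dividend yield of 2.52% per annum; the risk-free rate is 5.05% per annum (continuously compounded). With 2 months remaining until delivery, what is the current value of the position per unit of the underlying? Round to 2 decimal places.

544.77

Current fair forward for the remaining 2 months: F = S·e^((r − q)·T), (r − q) = 0.0505 − 0.0252 = 0.0253
F = 32273.6 · e^(0.0253 × 2/12) = 32273.6 × 1.00422557 = 32409.9744
Value of long forward = (F − K)·e^(−rT) = (32409.9744 − 31860.6) · e^(−0.0505·2/12)
= 549.3744 × 0.99161865 = 544.77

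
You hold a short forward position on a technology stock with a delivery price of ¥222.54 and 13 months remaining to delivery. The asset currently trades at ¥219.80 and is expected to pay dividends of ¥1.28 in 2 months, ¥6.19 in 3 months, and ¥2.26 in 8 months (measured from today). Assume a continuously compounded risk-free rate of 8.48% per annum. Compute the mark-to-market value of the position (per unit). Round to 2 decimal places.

PV(remaining dividends) I = 1.28·e^(−0.0848·2/12) + 6.19·e^(−0.0848·3/12) + 2.26·e^(−0.0848·8/12) = 9.4580
Current forward F = (S − I)·e^(rT) = (219.80 − 9.4580)·e^(0.0848·13/12) = 210.3420 × 1.096219 = 230.5809
Value (long) = (F − K)·e^(−rT) = (230.5809 − 222.54) × 0.912227 = 7.3351
Short position value = −(long value) = -¥7.34

-¥7.34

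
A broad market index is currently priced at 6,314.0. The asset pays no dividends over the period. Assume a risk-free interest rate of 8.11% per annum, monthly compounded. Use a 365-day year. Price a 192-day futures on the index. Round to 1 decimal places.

6,588.2

F = S · (1+r/12)^(12T)
= 6314.0 × 1.043434
F = 6,588.2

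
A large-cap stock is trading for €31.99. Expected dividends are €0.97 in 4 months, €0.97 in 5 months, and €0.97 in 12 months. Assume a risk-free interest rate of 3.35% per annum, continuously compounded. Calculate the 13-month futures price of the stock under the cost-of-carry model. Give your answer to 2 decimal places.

PV(dividends) I = 0.97·e^(−0.0335·4/12) + 0.97·e^(−0.0335·5/12) + 0.97·e^(−0.0335·12/12)
I = 0.9592 + 0.9566 + 0.9380 = 2.8538
F = (S − I)·e^(rT) = (31.99 − 2.8538) · e^(0.0335·13/12)
= 29.1362 · e^0.036292 = 29.1362 × 1.036959 = €30.21

€30.21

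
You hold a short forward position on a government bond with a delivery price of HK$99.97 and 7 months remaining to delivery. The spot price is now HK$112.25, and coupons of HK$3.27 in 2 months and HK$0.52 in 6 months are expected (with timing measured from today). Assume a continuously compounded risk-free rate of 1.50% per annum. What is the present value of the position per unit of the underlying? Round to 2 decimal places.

-HK$9.37

PV(remaining coupons) I = 3.27·e^(−0.0150·2/12) + 0.52·e^(−0.0150·6/12) = 3.7779
Current forward F = (S − I)·e^(rT) = (112.25 − 3.7779)·e^(0.0150·7/12) = 108.4721 × 1.008788 = 109.4254
Value (long) = (F − K)·e^(−rT) = (109.4254 − 99.97) × 0.991288 = 9.3730
Short position value = −(long value) = -HK$9.37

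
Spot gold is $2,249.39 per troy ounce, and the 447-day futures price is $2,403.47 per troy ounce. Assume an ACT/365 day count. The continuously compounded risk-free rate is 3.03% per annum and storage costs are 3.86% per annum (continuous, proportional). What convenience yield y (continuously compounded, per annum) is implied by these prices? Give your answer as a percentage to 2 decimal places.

F = S·e^((r+u−y)T) ⇒ (r+u−y) = ln(F/S)/T
ln(2403.47/2249.39) = 0.066254; /T ⇒ 0.054100
y = r + u − ln(F/S)/T = 0.0303 + 0.0386 − 0.054100 = 0.014800
y = 1.48%

1.48%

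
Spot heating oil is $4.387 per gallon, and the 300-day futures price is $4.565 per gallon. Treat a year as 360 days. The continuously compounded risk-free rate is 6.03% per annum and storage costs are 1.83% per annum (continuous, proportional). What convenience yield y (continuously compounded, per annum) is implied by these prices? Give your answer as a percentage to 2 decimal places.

3.09%

F = S·e^((r+u−y)T) ⇒ (r+u−y) = ln(F/S)/T
ln(4.565/4.387) = 0.039773; /T ⇒ 0.047728
y = r + u − ln(F/S)/T = 0.0603 + 0.0183 − 0.047728 = 0.030872
y = 3.09%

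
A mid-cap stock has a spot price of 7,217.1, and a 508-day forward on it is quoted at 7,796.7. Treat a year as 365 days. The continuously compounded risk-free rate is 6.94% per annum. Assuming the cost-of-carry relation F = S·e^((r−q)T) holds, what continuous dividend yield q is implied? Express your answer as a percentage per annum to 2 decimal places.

1.39%

From F = S·e^((r−q)T): (r − q) = ln(F/S)/T
ln(7796.7/7217.1) = ln(1.080309) = 0.077247
(r − q) = 0.077247 / (508/365) = 0.055502
q = r − ln(F/S)/T = 0.0694 − 0.055502 = 0.013898
q = 1.39%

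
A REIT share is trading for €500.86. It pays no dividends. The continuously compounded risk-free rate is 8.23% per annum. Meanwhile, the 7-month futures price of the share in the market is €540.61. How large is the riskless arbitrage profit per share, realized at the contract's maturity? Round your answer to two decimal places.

€15.12 per share

Fair futures: F* = S·e^(carry·T), with carry = r = 0.0823
F* = 500.86 · e^(0.0823 × 7/12) = 500.86 · e^0.048008 = 500.86 × 1.049179 = €525.4918
Market €540.61 > fair €525.4918: forward overpriced → cash-and-carry (buy spot, short the forward).
At maturity, profit = |F_mkt − F*| = |540.61 − 525.4918| = €15.12 per share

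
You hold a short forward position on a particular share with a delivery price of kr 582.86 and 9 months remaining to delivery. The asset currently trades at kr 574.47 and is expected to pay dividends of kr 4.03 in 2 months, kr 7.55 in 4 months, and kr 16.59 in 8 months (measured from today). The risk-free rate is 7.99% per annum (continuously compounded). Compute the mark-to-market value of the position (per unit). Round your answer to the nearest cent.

PV(remaining dividends) I = 4.03·e^(−0.0799·2/12) + 7.55·e^(−0.0799·4/12) + 16.59·e^(−0.0799·8/12) = 27.0577
Current forward F = (S − I)·e^(rT) = (574.47 − 27.0577)·e^(0.0799·9/12) = 547.4123 × 1.061757 = 581.2188
Value (long) = (F − K)·e^(−rT) = (581.2188 − 582.86) × 0.941835 = -1.5457
Short position value = −(long value) = kr 1.55

kr 1.55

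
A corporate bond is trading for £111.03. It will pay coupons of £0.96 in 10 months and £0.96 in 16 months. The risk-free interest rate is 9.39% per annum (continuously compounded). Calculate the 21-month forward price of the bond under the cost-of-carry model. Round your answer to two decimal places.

£128.82

PV(coupons) I = 0.96·e^(−0.0939·10/12) + 0.96·e^(−0.0939·16/12)
I = 0.8877 + 0.8470 = 1.7347
F = (S − I)·e^(rT) = (111.03 − 1.7347) · e^(0.0939·21/12)
= 109.2953 · e^0.164325 = 109.2953 × 1.178597 = £128.82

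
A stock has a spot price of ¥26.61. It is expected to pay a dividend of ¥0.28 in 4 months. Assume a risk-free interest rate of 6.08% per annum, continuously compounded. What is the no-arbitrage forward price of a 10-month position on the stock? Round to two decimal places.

PV(dividends) I = 0.28·e^(−0.0608·4/12)
I = 0.2744
F = (S − I)·e^(rT) = (26.61 − 0.2744) · e^(0.0608·10/12)
= 26.3356 · e^0.050667 = 26.3356 × 1.051973 = ¥27.70

¥27.70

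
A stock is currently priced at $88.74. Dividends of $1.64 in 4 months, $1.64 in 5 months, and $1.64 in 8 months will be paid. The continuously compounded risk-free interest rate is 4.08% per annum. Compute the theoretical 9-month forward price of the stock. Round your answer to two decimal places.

PV(dividends) I = 1.64·e^(−0.0408·4/12) + 1.64·e^(−0.0408·5/12) + 1.64·e^(−0.0408·8/12)
I = 1.6178 + 1.6124 + 1.5960 = 4.8262
F = (S − I)·e^(rT) = (88.74 − 4.8262) · e^(0.0408·9/12)
= 83.9138 · e^0.030600 = 83.9138 × 1.031073 = $86.52

$86.52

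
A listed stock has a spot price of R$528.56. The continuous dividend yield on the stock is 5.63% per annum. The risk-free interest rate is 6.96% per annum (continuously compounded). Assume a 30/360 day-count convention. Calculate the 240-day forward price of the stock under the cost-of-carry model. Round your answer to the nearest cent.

F = S·e^((r − q)T) = 528.56 · e^((0.0696 − 0.0563) × 240/360)
= 528.56 · e^0.008867 = 528.56 × 1.008906
F = R$533.27

R$533.27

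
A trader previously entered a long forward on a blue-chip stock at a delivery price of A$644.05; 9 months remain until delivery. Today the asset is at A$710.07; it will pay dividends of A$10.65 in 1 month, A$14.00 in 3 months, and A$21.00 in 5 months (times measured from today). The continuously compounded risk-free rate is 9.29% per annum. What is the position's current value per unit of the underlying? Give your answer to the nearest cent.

A$64.92

PV(remaining dividends) I = 10.65·e^(−0.0929·1/12) + 14.00·e^(−0.0929·3/12) + 21.00·e^(−0.0929·5/12) = 44.4491
Current forward F = (S − I)·e^(rT) = (710.07 − 44.4491)·e^(0.0929·9/12) = 665.6209 × 1.072160 = 713.6521
Value (long) = (F − K)·e^(−rT) = (713.6521 − 644.05) × 0.932697 = 64.9177
Value = A$64.92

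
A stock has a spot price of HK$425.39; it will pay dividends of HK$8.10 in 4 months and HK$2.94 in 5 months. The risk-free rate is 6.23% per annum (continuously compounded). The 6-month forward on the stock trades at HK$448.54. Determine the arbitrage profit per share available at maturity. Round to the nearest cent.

PV(dividends) I = 8.10·e^(−0.0623·4/12) + 2.94·e^(−0.0623·5/12) = 10.7982
Fair forward F* = (S − I)·e^(rT) = (425.39 − 10.7982)·e^0.031150 = 414.5918 × 1.031640 = 427.7095
Market HK$448.54 > fair 427.7095: forward overpriced → cash-and-carry (borrow at r, buy the stock and collect the dividends, short the forward).
Profit at T = |F_mkt − F*| = |448.54 − 427.7095| = HK$20.83 per share

HK$20.83 per share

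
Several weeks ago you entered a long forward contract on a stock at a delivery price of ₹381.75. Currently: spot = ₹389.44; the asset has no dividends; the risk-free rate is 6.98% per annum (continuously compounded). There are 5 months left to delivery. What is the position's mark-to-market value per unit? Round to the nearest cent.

₹18.63

Current fair forward for the remaining 5 months: F = S·e^(r·T), r = 0.0698
F = 389.44 · e^(0.0698 × 5/12) = 389.44 × 1.029510 = 400.9324
Value of long forward = (F − K)·e^(−rT) = (400.9324 − 381.75) · e^(−0.0698·5/12)
= 19.1824 × 0.971336 = 18.63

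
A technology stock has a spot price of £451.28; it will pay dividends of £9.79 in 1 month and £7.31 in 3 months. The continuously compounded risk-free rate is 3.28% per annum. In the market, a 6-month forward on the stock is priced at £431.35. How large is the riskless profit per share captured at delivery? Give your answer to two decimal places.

PV(dividends) I = 9.79·e^(−0.0328·1/12) + 7.31·e^(−0.0328·3/12) = 17.0136
Fair forward F* = (S − I)·e^(rT) = (451.28 − 17.0136)·e^0.016400 = 434.2664 × 1.016535 = 441.4470
Market £431.35 < fair 441.4470: forward underpriced → reverse cash-and-carry (short the stock, invest proceeds at r, pay the dividends, go long the forward).
Profit at T = |F_mkt − F*| = |431.35 − 441.4470| = £10.10 per share

£10.10 per share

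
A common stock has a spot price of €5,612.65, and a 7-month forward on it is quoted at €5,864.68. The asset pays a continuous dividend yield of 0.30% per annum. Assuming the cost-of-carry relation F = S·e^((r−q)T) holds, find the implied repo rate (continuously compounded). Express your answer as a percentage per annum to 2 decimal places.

From F = S·e^((r−q)T): (r − q) = ln(F/S)/T
ln(5864.68/5612.65) = ln(1.044904) = 0.043925
(r − q) = 0.043925 / (7/12) = 0.075300
r = ln(F/S)/T + q = 0.075300 + 0.0030 = 0.078300
r = 7.83%

7.83%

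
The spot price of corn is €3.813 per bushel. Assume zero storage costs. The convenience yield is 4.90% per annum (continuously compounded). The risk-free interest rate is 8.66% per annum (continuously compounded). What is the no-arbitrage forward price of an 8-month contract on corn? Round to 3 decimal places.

€3.910 per bushel

Net carry = r + u − y = 0.0866 + 0.0000 − 0.0490 = 0.0376
F = S·e^((r+u−y)T) = 3.813 · e^(0.0376 × 8/12) = 3.813 · e^0.025067
= 3.813 × 1.025384 = €3.910 per bushel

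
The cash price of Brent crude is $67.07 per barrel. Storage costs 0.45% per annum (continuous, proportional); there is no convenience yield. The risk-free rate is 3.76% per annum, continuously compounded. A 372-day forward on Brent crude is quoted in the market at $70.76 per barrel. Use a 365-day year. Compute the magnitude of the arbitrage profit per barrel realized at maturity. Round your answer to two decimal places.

Fair forward: F* = S·e^(carry·T), with carry = (r + u) = 0.0376 + 0.0045 = 0.0421
F* = 67.07 · e^(0.0421 × 372/365) = 67.07 · e^0.042907 = 67.07 × 1.043841 = $70.0104
Market $70.76 > fair $70.0104: forward overpriced → cash-and-carry (buy spot, short the forward).
At maturity, profit = |F_mkt − F*| = |70.76 − 70.0104| = $0.75 per barrel

$0.75 per barrel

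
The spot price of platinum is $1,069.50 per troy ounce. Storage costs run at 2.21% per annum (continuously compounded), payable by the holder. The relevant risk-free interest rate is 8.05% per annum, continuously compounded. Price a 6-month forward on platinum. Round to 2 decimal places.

$1,125.80 per troy ounce

Net carry = r + u − y = 0.0805 + 0.0221 − 0.0000 = 0.1026
F = S·e^((r+u−y)T) = 1069.50 · e^(0.1026 × 6/12) = 1069.50 · e^0.05130000
= 1069.50 × 1.05263864 = $1,125.80 per troy ounce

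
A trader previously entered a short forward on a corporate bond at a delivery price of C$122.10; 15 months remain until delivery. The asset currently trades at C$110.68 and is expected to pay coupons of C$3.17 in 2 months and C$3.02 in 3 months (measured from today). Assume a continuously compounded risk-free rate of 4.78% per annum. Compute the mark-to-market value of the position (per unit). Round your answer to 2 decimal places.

PV(remaining coupons) I = 3.17·e^(−0.0478·2/12) + 3.02·e^(−0.0478·3/12) = 6.1290
Current forward F = (S − I)·e^(rT) = (110.68 − 6.1290)·e^(0.0478·15/12) = 104.5510 × 1.061571 = 110.9883
Value (long) = (F − K)·e^(−rT) = (110.9883 − 122.10) × 0.942000 = -10.4672
Short position value = −(long value) = C$10.47

C$10.47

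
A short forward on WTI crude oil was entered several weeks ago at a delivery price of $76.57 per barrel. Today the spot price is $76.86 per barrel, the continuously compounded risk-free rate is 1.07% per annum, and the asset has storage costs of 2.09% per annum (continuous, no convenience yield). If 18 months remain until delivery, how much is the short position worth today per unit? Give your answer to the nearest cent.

-$3.96 per barrel

Current fair forward for the remaining 18 months: F = S·e^((r + u)·T), (r + u) = 0.0107 + 0.0209 = 0.0316
F = 76.86 · e^(0.0316 × 18/12) = 76.86 × 1.048541 = 80.5909
Value of long forward = (F − K)·e^(−rT) = (80.5909 − 76.57) · e^(−0.0107·18/12)
= 4.0209 × 0.984078 = 3.96
Short position value = −(long value) = -$3.96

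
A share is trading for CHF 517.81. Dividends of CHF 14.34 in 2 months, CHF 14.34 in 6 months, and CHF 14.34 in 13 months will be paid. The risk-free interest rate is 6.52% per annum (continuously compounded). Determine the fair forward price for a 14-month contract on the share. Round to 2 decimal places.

CHF 514.03

PV(dividends) I = 14.34·e^(−0.0652·2/12) + 14.34·e^(−0.0652·6/12) + 14.34·e^(−0.0652·13/12)
I = 14.1850 + 13.8801 + 13.3621 = 41.4272
F = (S − I)·e^(rT) = (517.81 − 41.4272) · e^(0.0652·14/12)
= 476.3828 · e^0.076067 = 476.3828 × 1.079035 = CHF 514.03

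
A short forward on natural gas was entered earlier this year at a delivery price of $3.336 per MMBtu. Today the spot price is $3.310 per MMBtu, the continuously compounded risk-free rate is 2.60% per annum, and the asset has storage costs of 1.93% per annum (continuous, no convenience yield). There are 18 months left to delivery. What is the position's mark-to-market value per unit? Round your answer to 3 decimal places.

-$0.199 per MMBtu

Current fair forward for the remaining 18 months: F = S·e^((r + u)·T), (r + u) = 0.0260 + 0.0193 = 0.0453
F = 3.310 · e^(0.0453 × 18/12) = 3.310 × 1.070312 = 3.5427
Value of long forward = (F − K)·e^(−rT) = (3.5427 − 3.336) · e^(−0.0260·18/12)
= 0.2067 × 0.961751 = 0.199
Short position value = −(long value) = -$0.199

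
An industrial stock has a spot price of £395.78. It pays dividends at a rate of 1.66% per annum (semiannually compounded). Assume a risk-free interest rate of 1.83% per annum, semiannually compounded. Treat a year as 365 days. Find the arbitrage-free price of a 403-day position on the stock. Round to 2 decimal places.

F = S · (1+r/2)^(2T) / (1+q/2)^(2T)
= 395.78 × 1.020317 / 1.018420 = 395.78 × 1.001863
F = £396.52

£396.52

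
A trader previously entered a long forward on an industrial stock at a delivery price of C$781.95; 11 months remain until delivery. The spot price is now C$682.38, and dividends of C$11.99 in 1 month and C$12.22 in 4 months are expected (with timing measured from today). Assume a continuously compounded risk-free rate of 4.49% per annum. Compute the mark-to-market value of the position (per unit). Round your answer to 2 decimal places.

-C$92.02

PV(remaining dividends) I = 11.99·e^(−0.0449·1/12) + 12.22·e^(−0.0449·4/12) = 23.9837
Current forward F = (S − I)·e^(rT) = (682.38 − 23.9837)·e^(0.0449·11/12) = 658.3963 × 1.042017 = 686.0601
Value (long) = (F − K)·e^(−rT) = (686.0601 − 781.95) × 0.959677 = -92.0233
Value = -C$92.02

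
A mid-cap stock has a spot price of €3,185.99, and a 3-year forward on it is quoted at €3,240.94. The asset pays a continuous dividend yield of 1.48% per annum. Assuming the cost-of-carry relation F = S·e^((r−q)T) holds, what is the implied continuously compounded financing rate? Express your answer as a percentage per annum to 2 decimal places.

2.05%

From F = S·e^((r−q)T): (r − q) = ln(F/S)/T
ln(3240.94/3185.99) = ln(1.017247) = 0.017100
(r − q) = 0.017100 / (3) = 0.005700
r = ln(F/S)/T + q = 0.005700 + 0.0148 = 0.020500
r = 2.05%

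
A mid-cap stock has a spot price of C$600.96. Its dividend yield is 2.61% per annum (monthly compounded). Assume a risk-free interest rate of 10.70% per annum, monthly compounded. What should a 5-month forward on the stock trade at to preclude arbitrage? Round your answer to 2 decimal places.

C$621.45

F = S · (1+r/12)^(12T) / (1+q/12)^(12T)
= 600.96 × 1.045386 / 1.010922 = 600.96 × 1.034092
F = C$621.45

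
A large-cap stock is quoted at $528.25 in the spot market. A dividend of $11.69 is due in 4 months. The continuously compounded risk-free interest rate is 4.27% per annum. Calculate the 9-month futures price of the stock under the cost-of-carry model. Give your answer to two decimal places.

PV(dividends) I = 11.69·e^(−0.0427·4/12)
I = 11.5248
F = (S − I)·e^(rT) = (528.25 − 11.5248) · e^(0.0427·9/12)
= 516.7252 · e^0.032025 = 516.7252 × 1.032543 = $533.54

$533.54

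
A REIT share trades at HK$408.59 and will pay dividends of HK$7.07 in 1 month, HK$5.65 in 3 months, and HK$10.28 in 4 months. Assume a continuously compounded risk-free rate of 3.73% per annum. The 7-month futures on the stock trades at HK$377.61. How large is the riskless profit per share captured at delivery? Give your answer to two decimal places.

HK$16.67 per share

PV(dividends) I = 7.07·e^(−0.0373·1/12) + 5.65·e^(−0.0373·3/12) + 10.28·e^(−0.0373·4/12) = 22.7986
Fair futures F* = (S − I)·e^(rT) = (408.59 − 22.7986)·e^0.021758 = 385.7914 × 1.021996 = 394.2773
Market HK$377.61 < fair 394.2773: forward underpriced → reverse cash-and-carry (short the stock, invest proceeds at r, pay the dividends, go long the forward).
Profit at T = |F_mkt − F*| = |377.61 − 394.2773| = HK$16.67 per share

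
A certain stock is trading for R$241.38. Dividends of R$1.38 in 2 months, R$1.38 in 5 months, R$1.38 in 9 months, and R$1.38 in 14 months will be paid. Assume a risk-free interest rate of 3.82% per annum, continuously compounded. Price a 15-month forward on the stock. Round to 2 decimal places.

PV(dividends) I = 1.38·e^(−0.0382·2/12) + 1.38·e^(−0.0382·5/12) + 1.38·e^(−0.0382·9/12) + 1.38·e^(−0.0382·14/12)
I = 1.3712 + 1.3582 + 1.3410 + 1.3198 = 5.3902
F = (S − I)·e^(rT) = (241.38 − 5.3902) · e^(0.0382·15/12)
= 235.9898 · e^0.047750 = 235.9898 × 1.048908 = R$247.53

R$247.53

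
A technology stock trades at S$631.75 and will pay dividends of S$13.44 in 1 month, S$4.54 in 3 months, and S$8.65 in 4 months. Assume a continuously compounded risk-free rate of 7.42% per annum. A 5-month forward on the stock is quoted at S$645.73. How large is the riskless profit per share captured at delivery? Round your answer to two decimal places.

PV(dividends) I = 13.44·e^(−0.0742·1/12) + 4.54·e^(−0.0742·3/12) + 8.65·e^(−0.0742·4/12) = 26.2524
Fair forward F* = (S − I)·e^(rT) = (631.75 − 26.2524)·e^0.030917 = 605.4976 × 1.031400 = 624.5102
Market S$645.73 > fair 624.5102: forward overpriced → cash-and-carry (borrow at r, buy the stock and collect the dividends, short the forward).
Profit at T = |F_mkt − F*| = |645.73 − 624.5102| = S$21.22 per share

S$21.22 per share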